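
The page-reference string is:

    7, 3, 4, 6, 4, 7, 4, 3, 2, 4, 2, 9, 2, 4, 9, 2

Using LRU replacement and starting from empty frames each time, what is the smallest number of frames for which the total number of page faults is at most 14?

f=1: 16 faults
f=2: 12 faults
f=3: 8 faults
f=4: 6 faults
f=5: 6 faults
f=6: 6 faults
Smallest f with faults ≤ 14 is 2.

2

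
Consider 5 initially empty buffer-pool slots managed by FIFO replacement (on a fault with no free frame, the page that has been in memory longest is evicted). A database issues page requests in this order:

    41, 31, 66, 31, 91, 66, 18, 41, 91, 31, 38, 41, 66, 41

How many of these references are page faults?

7

41 → fault, frames (41)
31 → fault, frames (41 31)
66 → fault, frames (41 31 66)
31 → hit
91 → fault, frames (41 31 66 91)
66 → hit
18 → fault, frames (41 31 66 91 18)
41 → hit
91 → hit
31 → hit
38 → fault, evict 41, frames (31 66 91 18 38)
41 → fault, evict 31, frames (66 91 18 38 41)
66 → hit
41 → hit
Page faults: 7.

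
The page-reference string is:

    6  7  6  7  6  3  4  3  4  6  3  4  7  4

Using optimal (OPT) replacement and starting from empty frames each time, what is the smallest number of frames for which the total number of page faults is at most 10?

f=1: 14 faults
f=2: 7 faults
f=3: 5 faults
f=4: 4 faults
Smallest f with faults ≤ 10 is 2.

2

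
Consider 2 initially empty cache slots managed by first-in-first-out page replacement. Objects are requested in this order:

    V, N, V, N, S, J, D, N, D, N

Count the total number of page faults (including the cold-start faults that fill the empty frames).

V: fault, frames {V}
N: fault, frames {V,N}
V: hit
N: hit
S: fault, evict V, frames {N,S}
J: fault, evict N, frames {S,J}
D: fault, evict S, frames {J,D}
N: fault, evict J, frames {D,N}
D: hit
N: hit
Page faults: 6.

6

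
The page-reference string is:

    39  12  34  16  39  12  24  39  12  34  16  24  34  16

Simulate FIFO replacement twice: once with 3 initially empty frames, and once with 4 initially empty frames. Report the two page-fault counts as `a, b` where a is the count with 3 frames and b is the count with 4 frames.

3 frames: F F F F F F F . . F F . . . → 9 faults.
4 frames: F F F F . . F F F F F F . . → 10 faults.
10 > 9: adding a frame increased faults — Belady's anomaly.

9, 10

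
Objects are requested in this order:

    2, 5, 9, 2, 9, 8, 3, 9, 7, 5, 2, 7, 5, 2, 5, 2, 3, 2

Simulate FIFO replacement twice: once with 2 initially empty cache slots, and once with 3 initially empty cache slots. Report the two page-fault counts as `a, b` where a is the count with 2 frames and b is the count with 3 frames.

14, 9

2 frames: F F F F . F F F F F F F F F . . F . → 14 faults.
3 frames: F F F . . F F . F F F . . . . . F . → 9 faults.
9 < 14: adding a frame reduced faults, as is typical.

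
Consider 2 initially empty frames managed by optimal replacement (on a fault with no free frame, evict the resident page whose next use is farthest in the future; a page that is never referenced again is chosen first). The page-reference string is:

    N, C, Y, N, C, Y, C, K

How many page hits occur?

3

N → miss, frames {N}
C → miss, frames {N,C}
Y → miss, evict C, frames {N,Y}
N → hit
C → miss, evict N, frames {Y,C}
Y → hit
C → hit
K → miss, evict C, frames {Y,K}
Hits: 3.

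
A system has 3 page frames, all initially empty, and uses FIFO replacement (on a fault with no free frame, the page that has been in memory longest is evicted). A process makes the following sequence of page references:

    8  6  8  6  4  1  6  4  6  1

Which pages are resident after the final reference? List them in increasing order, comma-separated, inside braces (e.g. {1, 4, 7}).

8: fault, frames (8)
6: fault, frames (8 6)
8: hit
6: hit
4: fault, frames (8 6 4)
1: fault, evict 8, frames (6 4 1)
6: hit
4: hit
6: hit
1: hit

{1, 4, 6}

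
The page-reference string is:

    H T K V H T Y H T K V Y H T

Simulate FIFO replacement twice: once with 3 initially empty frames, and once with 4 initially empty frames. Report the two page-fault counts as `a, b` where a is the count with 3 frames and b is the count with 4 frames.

3 frames: F F F F F F F . . F F . F F → 11 faults.
4 frames: F F F F . . F F F F F F F F → 12 faults.
12 > 11: adding a frame increased faults — Belady's anomaly.

11, 12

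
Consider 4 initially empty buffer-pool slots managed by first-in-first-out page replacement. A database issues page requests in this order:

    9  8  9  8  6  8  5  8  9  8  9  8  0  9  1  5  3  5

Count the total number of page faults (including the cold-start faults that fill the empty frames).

9

9 → miss, frames [9]
8 → miss, frames [9, 8]
9 → hit
8 → hit
6 → miss, frames [9, 8, 6]
8 → hit
5 → miss, frames [9, 8, 6, 5]
8 → hit
9 → hit
8 → hit
9 → hit
8 → hit
0 → miss, evict 9, frames [8, 6, 5, 0]
9 → miss, evict 8, frames [6, 5, 0, 9]
1 → miss, evict 6, frames [5, 0, 9, 1]
5 → hit
3 → miss, evict 5, frames [0, 9, 1, 3]
5 → miss, evict 0, frames [9, 1, 3, 5]
Page faults: 9.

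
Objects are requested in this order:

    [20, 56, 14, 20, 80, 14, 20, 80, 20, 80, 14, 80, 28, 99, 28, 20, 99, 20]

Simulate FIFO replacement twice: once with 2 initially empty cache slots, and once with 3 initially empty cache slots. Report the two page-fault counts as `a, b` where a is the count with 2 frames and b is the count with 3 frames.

12, 7

2 frames: F F F F F F F F . . F . F F . F . . → 12 faults.
3 frames: F F F . F . F . . . . . F F . . . . → 7 faults.
7 < 12: adding a frame reduced faults, as is typical.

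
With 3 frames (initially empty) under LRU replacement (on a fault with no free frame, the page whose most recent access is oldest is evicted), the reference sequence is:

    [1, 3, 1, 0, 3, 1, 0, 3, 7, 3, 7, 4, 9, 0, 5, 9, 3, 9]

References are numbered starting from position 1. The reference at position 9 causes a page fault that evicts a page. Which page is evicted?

pos 1: 1: fault, frames (1)
pos 2: 3: fault, frames (1 3)
pos 3: 1: hit
pos 4: 0: fault, frames (3 1 0)
pos 5: 3: hit
pos 6: 1: hit
pos 7: 0: hit
pos 8: 3: hit
pos 9: 7: fault, evict 1, frames (0 3 7)
At position 9, page 1 is evicted.

1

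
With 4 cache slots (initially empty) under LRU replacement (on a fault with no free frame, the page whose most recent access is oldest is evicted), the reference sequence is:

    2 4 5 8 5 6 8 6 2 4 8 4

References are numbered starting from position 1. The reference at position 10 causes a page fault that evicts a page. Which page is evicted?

5

pos 1: 2 -> miss, frames [2]
pos 2: 4 -> miss, frames [2, 4]
pos 3: 5 -> miss, frames [2, 4, 5]
pos 4: 8 -> miss, frames [2, 4, 5, 8]
pos 5: 5 -> hit
pos 6: 6 -> miss, evict 2, frames [4, 8, 5, 6]
pos 7: 8 -> hit
pos 8: 6 -> hit
pos 9: 2 -> miss, evict 4, frames [5, 8, 6, 2]
pos 10: 4 -> miss, evict 5, frames [8, 6, 2, 4]
At position 10, page 5 is evicted.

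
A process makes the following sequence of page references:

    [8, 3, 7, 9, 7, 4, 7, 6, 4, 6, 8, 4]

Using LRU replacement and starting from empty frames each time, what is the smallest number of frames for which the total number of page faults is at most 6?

6

f=1: 12 faults
f=2: 9 faults
f=3: 7 faults
f=4: 7 faults
f=5: 7 faults
f=6: 6 faults
Smallest f with faults ≤ 6 is 6.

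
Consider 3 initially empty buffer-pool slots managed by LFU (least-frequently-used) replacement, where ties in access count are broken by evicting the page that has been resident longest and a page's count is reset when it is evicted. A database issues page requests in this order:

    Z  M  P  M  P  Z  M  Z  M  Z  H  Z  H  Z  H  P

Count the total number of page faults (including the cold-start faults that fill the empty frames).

Z → miss, frames {Z}
M → miss, frames {Z,M}
P → miss, frames {Z,M,P}
M → hit
P → hit
Z → hit
M → hit
Z → hit
M → hit
Z → hit
H → miss, evict P, frames {Z,M,H}
Z → hit
H → hit
Z → hit
H → hit
P → miss, evict H, frames {Z,M,P}
Page faults: 5.

5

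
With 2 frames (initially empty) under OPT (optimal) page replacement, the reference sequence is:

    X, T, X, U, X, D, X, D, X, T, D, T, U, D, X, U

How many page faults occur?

X -> miss, frames {X}
T -> miss, frames {X,T}
X -> hit
U -> miss, evict T, frames {X,U}
X -> hit
D -> miss, evict U, frames {X,D}
X -> hit
D -> hit
X -> hit
T -> miss, evict X, frames {D,T}
D -> hit
T -> hit
U -> miss, evict T, frames {D,U}
D -> hit
X -> miss, evict D, frames {U,X}
U -> hit
Page faults: 7.

7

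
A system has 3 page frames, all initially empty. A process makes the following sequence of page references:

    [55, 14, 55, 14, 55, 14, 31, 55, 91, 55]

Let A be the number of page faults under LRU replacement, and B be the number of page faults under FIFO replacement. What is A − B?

Under LRU: F F . . . . F . F . → 4 faults.
Under FIFO: F F . . . . F . F F → 5 faults.
A − B = 4 − 5 = -1.

-1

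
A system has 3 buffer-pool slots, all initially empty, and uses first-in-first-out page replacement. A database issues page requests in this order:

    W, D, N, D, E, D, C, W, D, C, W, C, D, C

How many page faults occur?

7

W: fault, frames {W}
D: fault, frames {W,D}
N: fault, frames {W,D,N}
D: hit
E: fault, evict W, frames {D,N,E}
D: hit
C: fault, evict D, frames {N,E,C}
W: fault, evict N, frames {E,C,W}
D: fault, evict E, frames {C,W,D}
C: hit
W: hit
C: hit
D: hit
C: hit
Page faults: 7.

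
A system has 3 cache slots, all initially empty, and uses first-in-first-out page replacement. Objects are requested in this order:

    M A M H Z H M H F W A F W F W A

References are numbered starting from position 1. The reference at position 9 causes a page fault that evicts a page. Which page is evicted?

H

pos 1: M -> fault, frames {M}
pos 2: A -> fault, frames {M,A}
pos 3: M -> hit
pos 4: H -> fault, frames {M,A,H}
pos 5: Z -> fault, evict M, frames {A,H,Z}
pos 6: H -> hit
pos 7: M -> fault, evict A, frames {H,Z,M}
pos 8: H -> hit
pos 9: F -> fault, evict H, frames {Z,M,F}
At position 9, page H is evicted.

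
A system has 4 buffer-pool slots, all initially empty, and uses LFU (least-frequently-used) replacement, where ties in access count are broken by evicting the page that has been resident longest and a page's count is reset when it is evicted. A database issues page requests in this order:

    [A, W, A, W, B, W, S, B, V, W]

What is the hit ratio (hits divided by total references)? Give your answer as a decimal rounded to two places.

0.50

A → fault, frames (A)
W → fault, frames (A W)
A → hit
W → hit
B → fault, frames (A W B)
W → hit
S → fault, frames (A W B S)
B → hit
V → fault, evict S, frames (A W B V)
W → hit
Hits: 5 of 10 references → 5/10 = 0.5000.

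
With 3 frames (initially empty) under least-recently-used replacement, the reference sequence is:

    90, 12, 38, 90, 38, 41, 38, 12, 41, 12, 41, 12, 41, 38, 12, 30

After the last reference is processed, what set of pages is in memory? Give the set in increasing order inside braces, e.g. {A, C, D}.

90 -> fault, frames {90}
12 -> fault, frames {90,12}
38 -> fault, frames {90,12,38}
90 -> hit
38 -> hit
41 -> fault, evict 12, frames {90,38,41}
38 -> hit
12 -> fault, evict 90, frames {41,38,12}
41 -> hit
12 -> hit
41 -> hit
12 -> hit
41 -> hit
38 -> hit
12 -> hit
30 -> fault, evict 41, frames {38,12,30}

{12, 30, 38}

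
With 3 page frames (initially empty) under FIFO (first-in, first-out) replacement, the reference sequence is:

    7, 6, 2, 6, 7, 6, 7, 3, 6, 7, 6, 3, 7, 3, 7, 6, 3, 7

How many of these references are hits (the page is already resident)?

12

7: fault, frames {7}
6: fault, frames {7,6}
2: fault, frames {7,6,2}
6: hit
7: hit
6: hit
7: hit
3: fault, evict 7, frames {6,2,3}
6: hit
7: fault, evict 6, frames {2,3,7}
6: fault, evict 2, frames {3,7,6}
3: hit
7: hit
3: hit
7: hit
6: hit
3: hit
7: hit
Hits: 12.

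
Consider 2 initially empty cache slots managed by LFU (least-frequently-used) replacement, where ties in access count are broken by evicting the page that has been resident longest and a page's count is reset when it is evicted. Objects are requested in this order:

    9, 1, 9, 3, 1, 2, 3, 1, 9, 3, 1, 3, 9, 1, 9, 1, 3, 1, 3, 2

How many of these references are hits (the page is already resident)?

5

9: fault, frames (9)
1: fault, frames (9 1)
9: hit
3: fault, evict 1, frames (9 3)
1: fault, evict 3, frames (9 1)
2: fault, evict 1, frames (9 2)
3: fault, evict 2, frames (9 3)
1: fault, evict 3, frames (9 1)
9: hit
3: fault, evict 1, frames (9 3)
1: fault, evict 3, frames (9 1)
3: fault, evict 1, frames (9 3)
9: hit
1: fault, evict 3, frames (9 1)
9: hit
1: hit
3: fault, evict 1, frames (9 3)
1: fault, evict 3, frames (9 1)
3: fault, evict 1, frames (9 3)
2: fault, evict 3, frames (9 2)
Hits: 5.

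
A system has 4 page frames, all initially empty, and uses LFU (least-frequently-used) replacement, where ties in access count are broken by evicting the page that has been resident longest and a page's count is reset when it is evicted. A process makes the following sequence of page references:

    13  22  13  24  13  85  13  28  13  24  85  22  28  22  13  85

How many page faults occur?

13 -> fault, frames (13)
22 -> fault, frames (13 22)
13 -> hit
24 -> fault, frames (13 22 24)
13 -> hit
85 -> fault, frames (13 22 24 85)
13 -> hit
28 -> fault, evict 22, frames (13 24 85 28)
13 -> hit
24 -> hit
85 -> hit
22 -> fault, evict 28, frames (13 24 85 22)
28 -> fault, evict 22, frames (13 24 85 28)
22 -> fault, evict 28, frames (13 24 85 22)
13 -> hit
85 -> hit
Page faults: 8.

8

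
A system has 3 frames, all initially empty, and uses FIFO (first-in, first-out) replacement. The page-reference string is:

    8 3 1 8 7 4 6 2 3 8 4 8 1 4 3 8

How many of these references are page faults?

13

8 → fault, frames {8}
3 → fault, frames {8,3}
1 → fault, frames {8,3,1}
8 → hit
7 → fault, evict 8, frames {3,1,7}
4 → fault, evict 3, frames {1,7,4}
6 → fault, evict 1, frames {7,4,6}
2 → fault, evict 7, frames {4,6,2}
3 → fault, evict 4, frames {6,2,3}
8 → fault, evict 6, frames {2,3,8}
4 → fault, evict 2, frames {3,8,4}
8 → hit
1 → fault, evict 3, frames {8,4,1}
4 → hit
3 → fault, evict 8, frames {4,1,3}
8 → fault, evict 4, frames {1,3,8}
Page faults: 13.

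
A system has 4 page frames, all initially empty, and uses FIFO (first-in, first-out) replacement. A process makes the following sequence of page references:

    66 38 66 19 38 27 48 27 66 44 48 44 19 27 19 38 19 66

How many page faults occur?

11

66: fault, frames (66)
38: fault, frames (66 38)
66: hit
19: fault, frames (66 38 19)
38: hit
27: fault, frames (66 38 19 27)
48: fault, evict 66, frames (38 19 27 48)
27: hit
66: fault, evict 38, frames (19 27 48 66)
44: fault, evict 19, frames (27 48 66 44)
48: hit
44: hit
19: fault, evict 27, frames (48 66 44 19)
27: fault, evict 48, frames (66 44 19 27)
19: hit
38: fault, evict 66, frames (44 19 27 38)
19: hit
66: fault, evict 44, frames (19 27 38 66)
Page faults: 11.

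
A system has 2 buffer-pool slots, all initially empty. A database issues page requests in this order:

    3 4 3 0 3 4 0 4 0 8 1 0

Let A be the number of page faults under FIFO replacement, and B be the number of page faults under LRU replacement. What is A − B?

Under FIFO: F F . F F F F . . F F F → 9 faults.
Under LRU: F F . F . F F . . F F F → 8 faults.
A − B = 9 − 8 = 1.

1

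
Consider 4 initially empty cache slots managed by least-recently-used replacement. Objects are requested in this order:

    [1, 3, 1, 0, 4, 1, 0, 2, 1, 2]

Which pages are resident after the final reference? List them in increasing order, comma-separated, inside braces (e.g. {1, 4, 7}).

{0, 1, 2, 4}

1 -> fault, frames [1]
3 -> fault, frames [1, 3]
1 -> hit
0 -> fault, frames [3, 1, 0]
4 -> fault, frames [3, 1, 0, 4]
1 -> hit
0 -> hit
2 -> fault, evict 3, frames [4, 1, 0, 2]
1 -> hit
2 -> hit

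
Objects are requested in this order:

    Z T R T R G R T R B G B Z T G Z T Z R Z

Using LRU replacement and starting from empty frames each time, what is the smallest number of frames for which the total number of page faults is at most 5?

f=1: 20 faults
f=2: 13 faults
f=3: 10 faults
f=4: 8 faults
f=5: 5 faults
Smallest f with faults ≤ 5 is 5.

5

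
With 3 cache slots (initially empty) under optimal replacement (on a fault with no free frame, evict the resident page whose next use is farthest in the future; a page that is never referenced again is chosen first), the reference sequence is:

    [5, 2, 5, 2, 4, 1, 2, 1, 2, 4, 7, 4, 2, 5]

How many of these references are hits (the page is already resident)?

5 → fault, frames [5]
2 → fault, frames [5, 2]
5 → hit
2 → hit
4 → fault, frames [5, 2, 4]
1 → fault, evict 5, frames [2, 4, 1]
2 → hit
1 → hit
2 → hit
4 → hit
7 → fault, evict 1, frames [2, 4, 7]
4 → hit
2 → hit
5 → fault, evict 7, frames [2, 4, 5]
Hits: 8.

8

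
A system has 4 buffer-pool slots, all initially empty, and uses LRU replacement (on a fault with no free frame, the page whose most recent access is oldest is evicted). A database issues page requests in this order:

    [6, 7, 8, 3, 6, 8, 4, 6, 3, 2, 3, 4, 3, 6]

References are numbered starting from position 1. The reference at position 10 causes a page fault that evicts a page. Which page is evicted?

pos 1: 6 → miss, frames (6)
pos 2: 7 → miss, frames (6 7)
pos 3: 8 → miss, frames (6 7 8)
pos 4: 3 → miss, frames (6 7 8 3)
pos 5: 6 → hit
pos 6: 8 → hit
pos 7: 4 → miss, evict 7, frames (3 6 8 4)
pos 8: 6 → hit
pos 9: 3 → hit
pos 10: 2 → miss, evict 8, frames (4 6 3 2)
At position 10, page 8 is evicted.

8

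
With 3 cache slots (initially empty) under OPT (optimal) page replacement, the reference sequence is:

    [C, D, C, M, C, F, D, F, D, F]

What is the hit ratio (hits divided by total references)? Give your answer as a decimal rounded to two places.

0.60

C -> miss, frames {C}
D -> miss, frames {C,D}
C -> hit
M -> miss, frames {C,D,M}
C -> hit
F -> miss, evict M, frames {C,D,F}
D -> hit
F -> hit
D -> hit
F -> hit
Hits: 6 of 10 references → 6/10 = 0.6000.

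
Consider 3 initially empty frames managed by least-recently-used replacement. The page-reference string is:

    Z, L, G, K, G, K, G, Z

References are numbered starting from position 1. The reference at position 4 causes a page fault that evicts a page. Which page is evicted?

pos 1: Z → miss, frames (Z)
pos 2: L → miss, frames (Z L)
pos 3: G → miss, frames (Z L G)
pos 4: K → miss, evict Z, frames (L G K)
At position 4, page Z is evicted.

Z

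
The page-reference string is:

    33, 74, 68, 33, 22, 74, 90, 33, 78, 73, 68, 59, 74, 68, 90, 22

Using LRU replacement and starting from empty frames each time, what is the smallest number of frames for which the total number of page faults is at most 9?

7

f=1: 16 faults
f=2: 16 faults
f=3: 14 faults
f=4: 12 faults
f=5: 12 faults
f=6: 12 faults
f=7: 9 faults
f=8: 8 faults
Smallest f with faults ≤ 9 is 7.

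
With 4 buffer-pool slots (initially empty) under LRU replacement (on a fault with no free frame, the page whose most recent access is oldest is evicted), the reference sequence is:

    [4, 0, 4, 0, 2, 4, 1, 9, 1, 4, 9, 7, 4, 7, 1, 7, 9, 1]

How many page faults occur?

6

4 → fault, frames (4)
0 → fault, frames (4 0)
4 → hit
0 → hit
2 → fault, frames (4 0 2)
4 → hit
1 → fault, frames (0 2 4 1)
9 → fault, evict 0, frames (2 4 1 9)
1 → hit
4 → hit
9 → hit
7 → fault, evict 2, frames (1 4 9 7)
4 → hit
7 → hit
1 → hit
7 → hit
9 → hit
1 → hit
Page faults: 6.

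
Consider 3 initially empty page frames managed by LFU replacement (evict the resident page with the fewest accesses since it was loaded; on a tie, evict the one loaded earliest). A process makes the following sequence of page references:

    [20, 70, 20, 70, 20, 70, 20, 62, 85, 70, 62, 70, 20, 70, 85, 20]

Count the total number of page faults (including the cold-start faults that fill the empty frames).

20: fault, frames (20)
70: fault, frames (20 70)
20: hit
70: hit
20: hit
70: hit
20: hit
62: fault, frames (20 70 62)
85: fault, evict 62, frames (20 70 85)
70: hit
62: fault, evict 85, frames (20 70 62)
70: hit
20: hit
70: hit
85: fault, evict 62, frames (20 70 85)
20: hit
Page faults: 6.

6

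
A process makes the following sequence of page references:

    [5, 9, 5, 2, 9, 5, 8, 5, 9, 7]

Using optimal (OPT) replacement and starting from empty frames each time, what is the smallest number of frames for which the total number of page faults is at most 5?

f=1: 10 faults
f=2: 7 faults
f=3: 5 faults
f=4: 5 faults
f=5: 5 faults
Smallest f with faults ≤ 5 is 3.

3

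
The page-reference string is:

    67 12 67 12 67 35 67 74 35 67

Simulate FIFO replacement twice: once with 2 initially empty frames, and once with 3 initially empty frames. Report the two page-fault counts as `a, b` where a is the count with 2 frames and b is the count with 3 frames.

2 frames: F F . . . F F F F F → 7 faults.
3 frames: F F . . . F . F . F → 5 faults.
5 < 7: adding a frame reduced faults, as is typical.

7, 5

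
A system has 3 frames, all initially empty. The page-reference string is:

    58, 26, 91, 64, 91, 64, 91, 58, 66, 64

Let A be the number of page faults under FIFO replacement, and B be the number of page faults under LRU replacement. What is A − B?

-1

Under FIFO: F F F F . . . F F . → 6 faults.
Under LRU: F F F F . . . F F F → 7 faults.
A − B = 6 − 7 = -1.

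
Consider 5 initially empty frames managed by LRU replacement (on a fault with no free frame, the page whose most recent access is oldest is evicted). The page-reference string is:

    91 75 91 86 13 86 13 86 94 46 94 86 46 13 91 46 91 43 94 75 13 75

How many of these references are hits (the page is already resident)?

91: miss, frames [91]
75: miss, frames [91, 75]
91: hit
86: miss, frames [75, 91, 86]
13: miss, frames [75, 91, 86, 13]
86: hit
13: hit
86: hit
94: miss, frames [75, 91, 13, 86, 94]
46: miss, evict 75, frames [91, 13, 86, 94, 46]
94: hit
86: hit
46: hit
13: hit
91: hit
46: hit
91: hit
43: miss, evict 94, frames [86, 13, 46, 91, 43]
94: miss, evict 86, frames [13, 46, 91, 43, 94]
75: miss, evict 13, frames [46, 91, 43, 94, 75]
13: miss, evict 46, frames [91, 43, 94, 75, 13]
75: hit
Hits: 12.

12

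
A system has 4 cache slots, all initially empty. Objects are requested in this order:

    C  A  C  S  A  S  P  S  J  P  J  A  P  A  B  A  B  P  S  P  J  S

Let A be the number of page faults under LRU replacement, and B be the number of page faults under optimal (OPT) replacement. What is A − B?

Under LRU: F F . F . . F . F . . . . . F . . . F . F . → 8 faults.
Under OPT: F F . F . . F . F . . . . . F . . . . . F . → 7 faults.
A − B = 8 − 7 = 1.

1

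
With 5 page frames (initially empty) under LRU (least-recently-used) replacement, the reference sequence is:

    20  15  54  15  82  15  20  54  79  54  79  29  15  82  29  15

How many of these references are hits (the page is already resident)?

20 → fault, frames [20]
15 → fault, frames [20, 15]
54 → fault, frames [20, 15, 54]
15 → hit
82 → fault, frames [20, 54, 15, 82]
15 → hit
20 → hit
54 → hit
79 → fault, frames [82, 15, 20, 54, 79]
54 → hit
79 → hit
29 → fault, evict 82, frames [15, 20, 54, 79, 29]
15 → hit
82 → fault, evict 20, frames [54, 79, 29, 15, 82]
29 → hit
15 → hit
Hits: 9.

9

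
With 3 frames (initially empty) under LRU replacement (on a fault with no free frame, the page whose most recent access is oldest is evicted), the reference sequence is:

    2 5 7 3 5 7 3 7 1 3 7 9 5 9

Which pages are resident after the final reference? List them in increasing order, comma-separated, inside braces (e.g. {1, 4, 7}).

{5, 7, 9}

2 -> miss, frames [2]
5 -> miss, frames [2, 5]
7 -> miss, frames [2, 5, 7]
3 -> miss, evict 2, frames [5, 7, 3]
5 -> hit
7 -> hit
3 -> hit
7 -> hit
1 -> miss, evict 5, frames [3, 7, 1]
3 -> hit
7 -> hit
9 -> miss, evict 1, frames [3, 7, 9]
5 -> miss, evict 3, frames [7, 9, 5]
9 -> hit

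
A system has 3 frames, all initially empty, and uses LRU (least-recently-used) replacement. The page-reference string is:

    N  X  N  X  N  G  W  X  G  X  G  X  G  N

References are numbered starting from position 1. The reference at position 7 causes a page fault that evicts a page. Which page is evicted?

X

pos 1: N: miss, frames [N]
pos 2: X: miss, frames [N, X]
pos 3: N: hit
pos 4: X: hit
pos 5: N: hit
pos 6: G: miss, frames [X, N, G]
pos 7: W: miss, evict X, frames [N, G, W]
At position 7, page X is evicted.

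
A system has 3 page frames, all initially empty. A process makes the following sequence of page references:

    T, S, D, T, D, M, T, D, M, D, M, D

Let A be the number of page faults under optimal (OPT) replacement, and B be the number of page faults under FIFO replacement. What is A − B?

Under OPT: F F F . . F . . . . . . → 4 faults.
Under FIFO: F F F . . F F . . . . . → 5 faults.
A − B = 4 − 5 = -1.

-1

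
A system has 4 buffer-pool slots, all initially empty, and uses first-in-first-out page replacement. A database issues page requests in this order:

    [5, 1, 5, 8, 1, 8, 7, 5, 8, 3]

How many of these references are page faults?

5

5 -> miss, frames [5]
1 -> miss, frames [5, 1]
5 -> hit
8 -> miss, frames [5, 1, 8]
1 -> hit
8 -> hit
7 -> miss, frames [5, 1, 8, 7]
5 -> hit
8 -> hit
3 -> miss, evict 5, frames [1, 8, 7, 3]
Page faults: 5.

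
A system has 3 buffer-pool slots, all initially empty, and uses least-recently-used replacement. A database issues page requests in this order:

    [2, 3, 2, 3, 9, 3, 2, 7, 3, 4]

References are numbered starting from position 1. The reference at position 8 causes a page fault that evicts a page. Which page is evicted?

pos 1: 2 → miss, frames [2]
pos 2: 3 → miss, frames [2, 3]
pos 3: 2 → hit
pos 4: 3 → hit
pos 5: 9 → miss, frames [2, 3, 9]
pos 6: 3 → hit
pos 7: 2 → hit
pos 8: 7 → miss, evict 9, frames [3, 2, 7]
At position 8, page 9 is evicted.

9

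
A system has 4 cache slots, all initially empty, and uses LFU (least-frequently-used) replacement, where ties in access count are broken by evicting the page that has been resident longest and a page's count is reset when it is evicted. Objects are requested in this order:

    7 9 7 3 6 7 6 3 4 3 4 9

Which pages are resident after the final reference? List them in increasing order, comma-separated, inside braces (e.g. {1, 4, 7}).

7 → miss, frames [7]
9 → miss, frames [7, 9]
7 → hit
3 → miss, frames [7, 9, 3]
6 → miss, frames [7, 9, 3, 6]
7 → hit
6 → hit
3 → hit
4 → miss, evict 9, frames [7, 3, 6, 4]
3 → hit
4 → hit
9 → miss, evict 6, frames [7, 3, 4, 9]

{3, 4, 7, 9}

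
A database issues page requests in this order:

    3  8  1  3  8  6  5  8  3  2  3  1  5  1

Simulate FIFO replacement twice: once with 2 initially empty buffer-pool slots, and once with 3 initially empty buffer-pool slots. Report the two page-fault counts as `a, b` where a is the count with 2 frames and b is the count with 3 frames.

2 frames: F F F F F F F F F F . F F . → 12 faults.
3 frames: F F F . . F F F F F . F F . → 10 faults.
10 < 12: adding a frame reduced faults, as is typical.

12, 10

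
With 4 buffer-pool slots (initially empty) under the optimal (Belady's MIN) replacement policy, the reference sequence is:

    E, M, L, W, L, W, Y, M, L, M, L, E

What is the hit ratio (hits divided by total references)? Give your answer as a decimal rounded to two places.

E -> miss, frames {E}
M -> miss, frames {E,M}
L -> miss, frames {E,M,L}
W -> miss, frames {E,M,L,W}
L -> hit
W -> hit
Y -> miss, evict W, frames {E,M,L,Y}
M -> hit
L -> hit
M -> hit
L -> hit
E -> hit
Hits: 7 of 12 references → 7/12 = 0.5833.

0.58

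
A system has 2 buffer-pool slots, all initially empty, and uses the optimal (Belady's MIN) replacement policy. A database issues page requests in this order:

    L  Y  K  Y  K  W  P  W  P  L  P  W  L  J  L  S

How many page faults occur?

L → miss, frames (L)
Y → miss, frames (L Y)
K → miss, evict L, frames (Y K)
Y → hit
K → hit
W → miss, evict K, frames (Y W)
P → miss, evict Y, frames (W P)
W → hit
P → hit
L → miss, evict W, frames (P L)
P → hit
W → miss, evict P, frames (L W)
L → hit
J → miss, evict W, frames (L J)
L → hit
S → miss, evict J, frames (L S)
Page faults: 9.

9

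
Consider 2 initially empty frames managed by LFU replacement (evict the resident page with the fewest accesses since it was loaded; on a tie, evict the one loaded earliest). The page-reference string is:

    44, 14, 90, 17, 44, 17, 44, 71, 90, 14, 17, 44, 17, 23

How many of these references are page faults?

44 -> fault, frames [44]
14 -> fault, frames [44, 14]
90 -> fault, evict 44, frames [14, 90]
17 -> fault, evict 14, frames [90, 17]
44 -> fault, evict 90, frames [17, 44]
17 -> hit
44 -> hit
71 -> fault, evict 17, frames [44, 71]
90 -> fault, evict 71, frames [44, 90]
14 -> fault, evict 90, frames [44, 14]
17 -> fault, evict 14, frames [44, 17]
44 -> hit
17 -> hit
23 -> fault, evict 17, frames [44, 23]
Page faults: 10.

10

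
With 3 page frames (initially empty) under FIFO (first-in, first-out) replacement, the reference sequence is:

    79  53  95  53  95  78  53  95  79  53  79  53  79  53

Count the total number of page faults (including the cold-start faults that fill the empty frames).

79 -> miss, frames (79)
53 -> miss, frames (79 53)
95 -> miss, frames (79 53 95)
53 -> hit
95 -> hit
78 -> miss, evict 79, frames (53 95 78)
53 -> hit
95 -> hit
79 -> miss, evict 53, frames (95 78 79)
53 -> miss, evict 95, frames (78 79 53)
79 -> hit
53 -> hit
79 -> hit
53 -> hit
Page faults: 6.

6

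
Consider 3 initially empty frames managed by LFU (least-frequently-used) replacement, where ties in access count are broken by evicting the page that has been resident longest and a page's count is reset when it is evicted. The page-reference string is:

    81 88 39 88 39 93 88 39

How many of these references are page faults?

4

81: miss, frames (81)
88: miss, frames (81 88)
39: miss, frames (81 88 39)
88: hit
39: hit
93: miss, evict 81, frames (88 39 93)
88: hit
39: hit
Page faults: 4.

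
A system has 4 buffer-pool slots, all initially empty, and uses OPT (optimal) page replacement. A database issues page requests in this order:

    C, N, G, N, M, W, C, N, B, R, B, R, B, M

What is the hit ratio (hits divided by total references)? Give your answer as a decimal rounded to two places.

0.50

C: fault, frames [C]
N: fault, frames [C, N]
G: fault, frames [C, N, G]
N: hit
M: fault, frames [C, N, G, M]
W: fault, evict G, frames [C, N, M, W]
C: hit
N: hit
B: fault, evict W, frames [C, N, M, B]
R: fault, evict N, frames [C, M, B, R]
B: hit
R: hit
B: hit
M: hit
Hits: 7 of 14 references → 7/14 = 0.5000.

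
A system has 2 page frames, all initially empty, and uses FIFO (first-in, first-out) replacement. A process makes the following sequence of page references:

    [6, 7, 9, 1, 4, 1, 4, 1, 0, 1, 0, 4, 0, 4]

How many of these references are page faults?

9

6 → miss, frames {6}
7 → miss, frames {6,7}
9 → miss, evict 6, frames {7,9}
1 → miss, evict 7, frames {9,1}
4 → miss, evict 9, frames {1,4}
1 → hit
4 → hit
1 → hit
0 → miss, evict 1, frames {4,0}
1 → miss, evict 4, frames {0,1}
0 → hit
4 → miss, evict 0, frames {1,4}
0 → miss, evict 1, frames {4,0}
4 → hit
Page faults: 9.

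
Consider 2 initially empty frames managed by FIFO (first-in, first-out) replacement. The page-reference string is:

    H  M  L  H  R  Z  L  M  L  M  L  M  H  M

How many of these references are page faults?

H → miss, frames [H]
M → miss, frames [H, M]
L → miss, evict H, frames [M, L]
H → miss, evict M, frames [L, H]
R → miss, evict L, frames [H, R]
Z → miss, evict H, frames [R, Z]
L → miss, evict R, frames [Z, L]
M → miss, evict Z, frames [L, M]
L → hit
M → hit
L → hit
M → hit
H → miss, evict L, frames [M, H]
M → hit
Page faults: 9.

9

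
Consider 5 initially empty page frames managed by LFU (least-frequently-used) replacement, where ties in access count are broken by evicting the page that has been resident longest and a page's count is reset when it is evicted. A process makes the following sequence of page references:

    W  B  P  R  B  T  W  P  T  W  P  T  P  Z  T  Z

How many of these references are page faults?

6

W -> fault, frames {W}
B -> fault, frames {W,B}
P -> fault, frames {W,B,P}
R -> fault, frames {W,B,P,R}
B -> hit
T -> fault, frames {W,B,P,R,T}
W -> hit
P -> hit
T -> hit
W -> hit
P -> hit
T -> hit
P -> hit
Z -> fault, evict R, frames {W,B,P,T,Z}
T -> hit
Z -> hit
Page faults: 6.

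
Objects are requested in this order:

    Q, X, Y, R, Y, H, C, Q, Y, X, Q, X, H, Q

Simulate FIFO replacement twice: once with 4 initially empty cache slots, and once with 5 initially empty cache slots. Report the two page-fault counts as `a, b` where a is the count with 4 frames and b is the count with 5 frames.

4 frames: F F F F . F F F F F . . F . → 10 faults.
5 frames: F F F F . F F F . F . . . . → 8 faults.
8 < 10: adding a frame reduced faults, as is typical.

10, 8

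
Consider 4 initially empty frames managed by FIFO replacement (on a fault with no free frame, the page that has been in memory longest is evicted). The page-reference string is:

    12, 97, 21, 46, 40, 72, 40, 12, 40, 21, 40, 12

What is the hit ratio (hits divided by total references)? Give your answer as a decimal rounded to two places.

0.33

12 → fault, frames {12}
97 → fault, frames {12,97}
21 → fault, frames {12,97,21}
46 → fault, frames {12,97,21,46}
40 → fault, evict 12, frames {97,21,46,40}
72 → fault, evict 97, frames {21,46,40,72}
40 → hit
12 → fault, evict 21, frames {46,40,72,12}
40 → hit
21 → fault, evict 46, frames {40,72,12,21}
40 → hit
12 → hit
Hits: 4 of 12 references → 4/12 = 0.3333.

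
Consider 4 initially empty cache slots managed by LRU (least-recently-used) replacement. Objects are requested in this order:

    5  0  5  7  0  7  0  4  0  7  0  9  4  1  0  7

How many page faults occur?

5 -> fault, frames (5)
0 -> fault, frames (5 0)
5 -> hit
7 -> fault, frames (0 5 7)
0 -> hit
7 -> hit
0 -> hit
4 -> fault, frames (5 7 0 4)
0 -> hit
7 -> hit
0 -> hit
9 -> fault, evict 5, frames (4 7 0 9)
4 -> hit
1 -> fault, evict 7, frames (0 9 4 1)
0 -> hit
7 -> fault, evict 9, frames (4 1 0 7)
Page faults: 7.

7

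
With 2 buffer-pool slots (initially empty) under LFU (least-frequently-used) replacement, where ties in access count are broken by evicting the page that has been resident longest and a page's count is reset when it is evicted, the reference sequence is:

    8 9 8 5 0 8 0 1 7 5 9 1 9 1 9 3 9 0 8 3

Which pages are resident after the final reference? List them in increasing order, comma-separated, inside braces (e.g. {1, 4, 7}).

8: miss, frames {8}
9: miss, frames {8,9}
8: hit
5: miss, evict 9, frames {8,5}
0: miss, evict 5, frames {8,0}
8: hit
0: hit
1: miss, evict 0, frames {8,1}
7: miss, evict 1, frames {8,7}
5: miss, evict 7, frames {8,5}
9: miss, evict 5, frames {8,9}
1: miss, evict 9, frames {8,1}
9: miss, evict 1, frames {8,9}
1: miss, evict 9, frames {8,1}
9: miss, evict 1, frames {8,9}
3: miss, evict 9, frames {8,3}
9: miss, evict 3, frames {8,9}
0: miss, evict 9, frames {8,0}
8: hit
3: miss, evict 0, frames {8,3}

{3, 8}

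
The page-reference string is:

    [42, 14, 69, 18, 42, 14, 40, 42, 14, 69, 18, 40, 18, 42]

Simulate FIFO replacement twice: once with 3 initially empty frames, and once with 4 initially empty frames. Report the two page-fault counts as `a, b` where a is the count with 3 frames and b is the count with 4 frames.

10, 11

3 frames: F F F F F F F . . F F . . F → 10 faults.
4 frames: F F F F . . F F F F F F . F → 11 faults.
11 > 10: adding a frame increased faults — Belady's anomaly.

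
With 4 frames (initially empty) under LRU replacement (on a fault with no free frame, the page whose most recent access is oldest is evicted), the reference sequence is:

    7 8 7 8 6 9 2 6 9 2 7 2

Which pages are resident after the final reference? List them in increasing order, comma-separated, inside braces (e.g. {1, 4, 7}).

7 → fault, frames (7)
8 → fault, frames (7 8)
7 → hit
8 → hit
6 → fault, frames (7 8 6)
9 → fault, frames (7 8 6 9)
2 → fault, evict 7, frames (8 6 9 2)
6 → hit
9 → hit
2 → hit
7 → fault, evict 8, frames (6 9 2 7)
2 → hit

{2, 6, 7, 9}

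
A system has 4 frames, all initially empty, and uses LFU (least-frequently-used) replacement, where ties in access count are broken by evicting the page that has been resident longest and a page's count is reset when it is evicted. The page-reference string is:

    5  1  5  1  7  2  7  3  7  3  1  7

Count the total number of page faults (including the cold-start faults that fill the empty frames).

5 → miss, frames {5}
1 → miss, frames {5,1}
5 → hit
1 → hit
7 → miss, frames {5,1,7}
2 → miss, frames {5,1,7,2}
7 → hit
3 → miss, evict 2, frames {5,1,7,3}
7 → hit
3 → hit
1 → hit
7 → hit
Page faults: 5.

5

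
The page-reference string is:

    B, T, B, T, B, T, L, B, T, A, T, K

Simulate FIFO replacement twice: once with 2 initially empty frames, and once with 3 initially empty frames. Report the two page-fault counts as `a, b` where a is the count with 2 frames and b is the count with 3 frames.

7, 5

2 frames: F F . . . . F F F F . F → 7 faults.
3 frames: F F . . . . F . . F . F → 5 faults.
5 < 7: adding a frame reduced faults, as is typical.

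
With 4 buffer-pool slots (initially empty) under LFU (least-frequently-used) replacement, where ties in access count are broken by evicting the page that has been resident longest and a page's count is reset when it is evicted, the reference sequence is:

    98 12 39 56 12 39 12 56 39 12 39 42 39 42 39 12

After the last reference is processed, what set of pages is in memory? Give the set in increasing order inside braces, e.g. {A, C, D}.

98: miss, frames {98}
12: miss, frames {98,12}
39: miss, frames {98,12,39}
56: miss, frames {98,12,39,56}
12: hit
39: hit
12: hit
56: hit
39: hit
12: hit
39: hit
42: miss, evict 98, frames {12,39,56,42}
39: hit
42: hit
39: hit
12: hit

{12, 39, 42, 56}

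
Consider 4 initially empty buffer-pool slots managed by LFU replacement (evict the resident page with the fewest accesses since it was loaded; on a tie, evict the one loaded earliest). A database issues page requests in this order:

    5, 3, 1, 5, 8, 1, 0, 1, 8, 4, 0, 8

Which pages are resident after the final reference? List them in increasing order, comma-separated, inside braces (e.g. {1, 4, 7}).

5 → miss, frames [5]
3 → miss, frames [5, 3]
1 → miss, frames [5, 3, 1]
5 → hit
8 → miss, frames [5, 3, 1, 8]
1 → hit
0 → miss, evict 3, frames [5, 1, 8, 0]
1 → hit
8 → hit
4 → miss, evict 0, frames [5, 1, 8, 4]
0 → miss, evict 4, frames [5, 1, 8, 0]
8 → hit

{0, 1, 5, 8}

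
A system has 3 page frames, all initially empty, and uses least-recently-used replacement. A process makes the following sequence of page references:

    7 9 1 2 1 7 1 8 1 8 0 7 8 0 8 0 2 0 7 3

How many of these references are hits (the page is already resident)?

9

7 → fault, frames (7)
9 → fault, frames (7 9)
1 → fault, frames (7 9 1)
2 → fault, evict 7, frames (9 1 2)
1 → hit
7 → fault, evict 9, frames (2 1 7)
1 → hit
8 → fault, evict 2, frames (7 1 8)
1 → hit
8 → hit
0 → fault, evict 7, frames (1 8 0)
7 → fault, evict 1, frames (8 0 7)
8 → hit
0 → hit
8 → hit
0 → hit
2 → fault, evict 7, frames (8 0 2)
0 → hit
7 → fault, evict 8, frames (2 0 7)
3 → fault, evict 2, frames (0 7 3)
Hits: 9.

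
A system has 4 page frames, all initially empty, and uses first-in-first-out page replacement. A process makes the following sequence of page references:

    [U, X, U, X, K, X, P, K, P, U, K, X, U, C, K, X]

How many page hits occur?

11

U -> fault, frames {U}
X -> fault, frames {U,X}
U -> hit
X -> hit
K -> fault, frames {U,X,K}
X -> hit
P -> fault, frames {U,X,K,P}
K -> hit
P -> hit
U -> hit
K -> hit
X -> hit
U -> hit
C -> fault, evict U, frames {X,K,P,C}
K -> hit
X -> hit
Hits: 11.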